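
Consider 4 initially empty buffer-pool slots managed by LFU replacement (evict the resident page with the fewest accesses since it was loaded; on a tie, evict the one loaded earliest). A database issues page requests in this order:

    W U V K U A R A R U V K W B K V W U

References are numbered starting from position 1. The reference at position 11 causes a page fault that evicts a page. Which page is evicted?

K

pos 1: W -> fault, frames {W}
pos 2: U -> fault, frames {W,U}
pos 3: V -> fault, frames {W,U,V}
pos 4: K -> fault, frames {W,U,V,K}
pos 5: U -> hit
pos 6: A -> fault, evict W, frames {U,V,K,A}
pos 7: R -> fault, evict V, frames {U,K,A,R}
pos 8: A -> hit
pos 9: R -> hit
pos 10: U -> hit
pos 11: V -> fault, evict K, frames {U,A,R,V}
At position 11, page K is evicted.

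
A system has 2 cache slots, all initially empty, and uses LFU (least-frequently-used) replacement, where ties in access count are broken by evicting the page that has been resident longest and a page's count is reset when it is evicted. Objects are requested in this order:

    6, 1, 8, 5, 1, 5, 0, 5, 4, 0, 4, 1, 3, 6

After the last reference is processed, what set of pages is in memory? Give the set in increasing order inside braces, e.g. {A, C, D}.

{5, 6}

6 -> fault, frames {6}
1 -> fault, frames {6,1}
8 -> fault, evict 6, frames {1,8}
5 -> fault, evict 1, frames {8,5}
1 -> fault, evict 8, frames {5,1}
5 -> hit
0 -> fault, evict 1, frames {5,0}
5 -> hit
4 -> fault, evict 0, frames {5,4}
0 -> fault, evict 4, frames {5,0}
4 -> fault, evict 0, frames {5,4}
1 -> fault, evict 4, frames {5,1}
3 -> fault, evict 1, frames {5,3}
6 -> fault, evict 3, frames {5,6}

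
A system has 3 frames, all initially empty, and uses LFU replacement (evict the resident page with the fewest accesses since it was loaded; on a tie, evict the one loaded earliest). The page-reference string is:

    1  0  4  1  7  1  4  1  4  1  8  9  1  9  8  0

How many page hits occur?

8

1 -> miss, frames (1)
0 -> miss, frames (1 0)
4 -> miss, frames (1 0 4)
1 -> hit
7 -> miss, evict 0, frames (1 4 7)
1 -> hit
4 -> hit
1 -> hit
4 -> hit
1 -> hit
8 -> miss, evict 7, frames (1 4 8)
9 -> miss, evict 8, frames (1 4 9)
1 -> hit
9 -> hit
8 -> miss, evict 9, frames (1 4 8)
0 -> miss, evict 8, frames (1 4 0)
Hits: 8.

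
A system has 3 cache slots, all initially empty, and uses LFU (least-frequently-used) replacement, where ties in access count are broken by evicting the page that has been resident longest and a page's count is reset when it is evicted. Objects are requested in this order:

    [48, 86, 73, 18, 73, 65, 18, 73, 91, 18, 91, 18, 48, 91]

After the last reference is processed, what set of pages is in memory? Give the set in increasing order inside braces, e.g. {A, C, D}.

{18, 73, 91}

48 → miss, frames [48]
86 → miss, frames [48, 86]
73 → miss, frames [48, 86, 73]
18 → miss, evict 48, frames [86, 73, 18]
73 → hit
65 → miss, evict 86, frames [73, 18, 65]
18 → hit
73 → hit
91 → miss, evict 65, frames [73, 18, 91]
18 → hit
91 → hit
18 → hit
48 → miss, evict 91, frames [73, 18, 48]
91 → miss, evict 48, frames [73, 18, 91]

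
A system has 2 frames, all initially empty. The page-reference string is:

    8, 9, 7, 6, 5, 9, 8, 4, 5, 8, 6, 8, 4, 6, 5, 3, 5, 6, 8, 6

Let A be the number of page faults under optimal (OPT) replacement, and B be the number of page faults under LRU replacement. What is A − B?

Under OPT: F F F F F . F F . F F . F . F F . F F . → 14 faults.
Under LRU: F F F F F F F F F F F . F F F F . F F . → 17 faults.
A − B = 14 − 17 = -3.

-3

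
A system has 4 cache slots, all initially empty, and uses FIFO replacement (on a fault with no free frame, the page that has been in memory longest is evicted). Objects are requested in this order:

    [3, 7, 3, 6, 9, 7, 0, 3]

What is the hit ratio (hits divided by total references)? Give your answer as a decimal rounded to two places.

0.25

3 → miss, frames (3)
7 → miss, frames (3 7)
3 → hit
6 → miss, frames (3 7 6)
9 → miss, frames (3 7 6 9)
7 → hit
0 → miss, evict 3, frames (7 6 9 0)
3 → miss, evict 7, frames (6 9 0 3)
Hits: 2 of 8 references → 2/8 = 0.2500.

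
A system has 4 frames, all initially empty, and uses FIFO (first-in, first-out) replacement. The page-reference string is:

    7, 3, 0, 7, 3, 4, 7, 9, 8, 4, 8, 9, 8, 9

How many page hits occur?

7: miss, frames {7}
3: miss, frames {7,3}
0: miss, frames {7,3,0}
7: hit
3: hit
4: miss, frames {7,3,0,4}
7: hit
9: miss, evict 7, frames {3,0,4,9}
8: miss, evict 3, frames {0,4,9,8}
4: hit
8: hit
9: hit
8: hit
9: hit
Hits: 8.

8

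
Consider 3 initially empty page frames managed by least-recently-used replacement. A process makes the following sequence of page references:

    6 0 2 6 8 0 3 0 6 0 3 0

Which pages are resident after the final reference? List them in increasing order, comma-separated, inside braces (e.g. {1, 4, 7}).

{0, 3, 6}

6 -> miss, frames [6]
0 -> miss, frames [6, 0]
2 -> miss, frames [6, 0, 2]
6 -> hit
8 -> miss, evict 0, frames [2, 6, 8]
0 -> miss, evict 2, frames [6, 8, 0]
3 -> miss, evict 6, frames [8, 0, 3]
0 -> hit
6 -> miss, evict 8, frames [3, 0, 6]
0 -> hit
3 -> hit
0 -> hit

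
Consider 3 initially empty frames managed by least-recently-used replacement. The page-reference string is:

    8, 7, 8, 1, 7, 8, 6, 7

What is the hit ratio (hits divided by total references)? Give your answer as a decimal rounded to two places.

0.50

8 -> miss, frames [8]
7 -> miss, frames [8, 7]
8 -> hit
1 -> miss, frames [7, 8, 1]
7 -> hit
8 -> hit
6 -> miss, evict 1, frames [7, 8, 6]
7 -> hit
Hits: 4 of 8 references → 4/8 = 0.5000.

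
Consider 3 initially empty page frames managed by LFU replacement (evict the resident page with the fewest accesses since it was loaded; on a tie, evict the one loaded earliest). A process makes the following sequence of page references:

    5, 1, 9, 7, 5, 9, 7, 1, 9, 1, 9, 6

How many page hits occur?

5: fault, frames {5}
1: fault, frames {5,1}
9: fault, frames {5,1,9}
7: fault, evict 5, frames {1,9,7}
5: fault, evict 1, frames {9,7,5}
9: hit
7: hit
1: fault, evict 5, frames {9,7,1}
9: hit
1: hit
9: hit
6: fault, evict 7, frames {9,1,6}
Hits: 5.

5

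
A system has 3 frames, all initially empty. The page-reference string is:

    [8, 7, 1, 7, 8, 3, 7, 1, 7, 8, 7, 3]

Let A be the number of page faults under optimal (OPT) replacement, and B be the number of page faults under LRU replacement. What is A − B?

Under OPT: F F F . . F . . . F . . → 5 faults.
Under LRU: F F F . . F . F . F . F → 7 faults.
A − B = 5 − 7 = -2.

-2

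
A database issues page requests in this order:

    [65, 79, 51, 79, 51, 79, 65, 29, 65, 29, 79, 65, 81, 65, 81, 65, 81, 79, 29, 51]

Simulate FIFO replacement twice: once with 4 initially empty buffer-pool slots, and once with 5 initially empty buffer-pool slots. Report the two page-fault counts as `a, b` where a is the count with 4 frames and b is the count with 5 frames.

8, 5

4 frames: F F F . . . . F . . . . F F . . . F . F → 8 faults.
5 frames: F F F . . . . F . . . . F . . . . . . . → 5 faults.
5 < 8: adding a frame reduced faults, as is typical.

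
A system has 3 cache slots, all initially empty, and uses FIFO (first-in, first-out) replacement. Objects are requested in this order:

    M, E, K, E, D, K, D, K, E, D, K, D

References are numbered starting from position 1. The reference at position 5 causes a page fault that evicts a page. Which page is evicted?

M

pos 1: M: miss, frames {M}
pos 2: E: miss, frames {M,E}
pos 3: K: miss, frames {M,E,K}
pos 4: E: hit
pos 5: D: miss, evict M, frames {E,K,D}
At position 5, page M is evicted.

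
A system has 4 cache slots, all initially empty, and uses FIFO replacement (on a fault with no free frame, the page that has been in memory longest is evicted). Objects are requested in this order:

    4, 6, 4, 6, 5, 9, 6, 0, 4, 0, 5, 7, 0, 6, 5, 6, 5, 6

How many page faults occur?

9

4: fault, frames {4}
6: fault, frames {4,6}
4: hit
6: hit
5: fault, frames {4,6,5}
9: fault, frames {4,6,5,9}
6: hit
0: fault, evict 4, frames {6,5,9,0}
4: fault, evict 6, frames {5,9,0,4}
0: hit
5: hit
7: fault, evict 5, frames {9,0,4,7}
0: hit
6: fault, evict 9, frames {0,4,7,6}
5: fault, evict 0, frames {4,7,6,5}
6: hit
5: hit
6: hit
Page faults: 9.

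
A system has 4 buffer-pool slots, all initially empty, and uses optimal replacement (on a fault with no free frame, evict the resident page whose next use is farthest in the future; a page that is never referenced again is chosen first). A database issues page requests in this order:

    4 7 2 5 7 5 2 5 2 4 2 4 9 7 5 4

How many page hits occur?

11

4 → fault, frames {4}
7 → fault, frames {4,7}
2 → fault, frames {4,7,2}
5 → fault, frames {4,7,2,5}
7 → hit
5 → hit
2 → hit
5 → hit
2 → hit
4 → hit
2 → hit
4 → hit
9 → fault, evict 2, frames {4,7,5,9}
7 → hit
5 → hit
4 → hit
Hits: 11.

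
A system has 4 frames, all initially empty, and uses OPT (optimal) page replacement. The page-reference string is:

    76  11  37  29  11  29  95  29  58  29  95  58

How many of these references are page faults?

76: miss, frames [76]
11: miss, frames [76, 11]
37: miss, frames [76, 11, 37]
29: miss, frames [76, 11, 37, 29]
11: hit
29: hit
95: miss, evict 37, frames [76, 11, 29, 95]
29: hit
58: miss, evict 11, frames [76, 29, 95, 58]
29: hit
95: hit
58: hit
Page faults: 6.

6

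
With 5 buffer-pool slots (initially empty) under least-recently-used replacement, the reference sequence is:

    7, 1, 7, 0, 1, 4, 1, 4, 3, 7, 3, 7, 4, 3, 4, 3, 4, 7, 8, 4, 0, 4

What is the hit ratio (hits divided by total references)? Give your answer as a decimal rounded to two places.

0.68

7 -> fault, frames [7]
1 -> fault, frames [7, 1]
7 -> hit
0 -> fault, frames [1, 7, 0]
1 -> hit
4 -> fault, frames [7, 0, 1, 4]
1 -> hit
4 -> hit
3 -> fault, frames [7, 0, 1, 4, 3]
7 -> hit
3 -> hit
7 -> hit
4 -> hit
3 -> hit
4 -> hit
3 -> hit
4 -> hit
7 -> hit
8 -> fault, evict 0, frames [1, 3, 4, 7, 8]
4 -> hit
0 -> fault, evict 1, frames [3, 7, 8, 4, 0]
4 -> hit
Hits: 15 of 22 references → 15/22 = 0.6818.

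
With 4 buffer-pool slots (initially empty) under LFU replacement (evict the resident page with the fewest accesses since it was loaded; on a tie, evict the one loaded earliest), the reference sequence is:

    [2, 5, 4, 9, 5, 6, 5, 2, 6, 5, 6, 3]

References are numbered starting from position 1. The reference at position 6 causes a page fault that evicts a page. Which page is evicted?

2

pos 1: 2 -> fault, frames {2}
pos 2: 5 -> fault, frames {2,5}
pos 3: 4 -> fault, frames {2,5,4}
pos 4: 9 -> fault, frames {2,5,4,9}
pos 5: 5 -> hit
pos 6: 6 -> fault, evict 2, frames {5,4,9,6}
At position 6, page 2 is evicted.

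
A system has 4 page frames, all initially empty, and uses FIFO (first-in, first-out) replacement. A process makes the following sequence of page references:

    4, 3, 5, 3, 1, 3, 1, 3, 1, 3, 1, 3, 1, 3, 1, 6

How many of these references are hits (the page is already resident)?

11

4: miss, frames (4)
3: miss, frames (4 3)
5: miss, frames (4 3 5)
3: hit
1: miss, frames (4 3 5 1)
3: hit
1: hit
3: hit
1: hit
3: hit
1: hit
3: hit
1: hit
3: hit
1: hit
6: miss, evict 4, frames (3 5 1 6)
Hits: 11.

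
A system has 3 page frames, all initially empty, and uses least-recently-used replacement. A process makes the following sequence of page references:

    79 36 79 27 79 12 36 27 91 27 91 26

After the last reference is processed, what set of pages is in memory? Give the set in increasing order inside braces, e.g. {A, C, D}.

79 -> fault, frames (79)
36 -> fault, frames (79 36)
79 -> hit
27 -> fault, frames (36 79 27)
79 -> hit
12 -> fault, evict 36, frames (27 79 12)
36 -> fault, evict 27, frames (79 12 36)
27 -> fault, evict 79, frames (12 36 27)
91 -> fault, evict 12, frames (36 27 91)
27 -> hit
91 -> hit
26 -> fault, evict 36, frames (27 91 26)

{26, 27, 91}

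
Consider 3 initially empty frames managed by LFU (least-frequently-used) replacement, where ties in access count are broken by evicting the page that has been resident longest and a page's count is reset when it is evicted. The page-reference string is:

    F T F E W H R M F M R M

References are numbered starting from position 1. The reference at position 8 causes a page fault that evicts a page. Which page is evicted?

pos 1: F → fault, frames (F)
pos 2: T → fault, frames (F T)
pos 3: F → hit
pos 4: E → fault, frames (F T E)
pos 5: W → fault, evict T, frames (F E W)
pos 6: H → fault, evict E, frames (F W H)
pos 7: R → fault, evict W, frames (F H R)
pos 8: M → fault, evict H, frames (F R M)
At position 8, page H is evicted.

H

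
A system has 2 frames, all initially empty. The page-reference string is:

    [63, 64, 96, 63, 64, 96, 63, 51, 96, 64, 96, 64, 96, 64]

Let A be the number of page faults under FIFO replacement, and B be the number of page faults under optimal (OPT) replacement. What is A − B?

3

Under FIFO: F F F F F F F F F F . . . . → 10 faults.
Under OPT: F F F . F . F F . F . . . . → 7 faults.
A − B = 10 − 7 = 3.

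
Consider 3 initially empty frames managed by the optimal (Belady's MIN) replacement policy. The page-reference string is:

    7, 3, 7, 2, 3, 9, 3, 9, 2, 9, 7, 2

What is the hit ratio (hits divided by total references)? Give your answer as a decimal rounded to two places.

0.58

7: fault, frames [7]
3: fault, frames [7, 3]
7: hit
2: fault, frames [7, 3, 2]
3: hit
9: fault, evict 7, frames [3, 2, 9]
3: hit
9: hit
2: hit
9: hit
7: fault, evict 9, frames [3, 2, 7]
2: hit
Hits: 7 of 12 references → 7/12 = 0.5833.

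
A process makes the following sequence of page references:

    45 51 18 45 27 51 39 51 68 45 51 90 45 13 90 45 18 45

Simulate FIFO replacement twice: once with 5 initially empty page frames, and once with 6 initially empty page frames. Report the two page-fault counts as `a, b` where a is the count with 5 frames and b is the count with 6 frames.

11, 10

5 frames: F F F . F . F . F F F F . F . . F . → 11 faults.
6 frames: F F F . F . F . F . . F F F . . F . → 10 faults.
10 < 11: adding a frame reduced faults, as is typical.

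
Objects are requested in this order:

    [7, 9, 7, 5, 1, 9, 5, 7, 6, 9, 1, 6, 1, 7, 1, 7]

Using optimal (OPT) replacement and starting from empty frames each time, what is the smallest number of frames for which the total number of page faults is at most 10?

2

f=1: 16 faults
f=2: 9 faults
f=3: 7 faults
f=4: 5 faults
f=5: 5 faults
Smallest f with faults ≤ 10 is 2.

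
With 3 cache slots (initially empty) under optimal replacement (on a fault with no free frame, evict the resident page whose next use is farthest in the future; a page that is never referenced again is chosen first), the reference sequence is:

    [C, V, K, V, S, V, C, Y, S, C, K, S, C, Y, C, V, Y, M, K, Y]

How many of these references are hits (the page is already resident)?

11

C: miss, frames (C)
V: miss, frames (C V)
K: miss, frames (C V K)
V: hit
S: miss, evict K, frames (C V S)
V: hit
C: hit
Y: miss, evict V, frames (C S Y)
S: hit
C: hit
K: miss, evict Y, frames (C S K)
S: hit
C: hit
Y: miss, evict S, frames (C K Y)
C: hit
V: miss, evict C, frames (K Y V)
Y: hit
M: miss, evict V, frames (K Y M)
K: hit
Y: hit
Hits: 11.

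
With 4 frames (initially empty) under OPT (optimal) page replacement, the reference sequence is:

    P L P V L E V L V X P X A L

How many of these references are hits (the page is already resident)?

8

P: fault, frames (P)
L: fault, frames (P L)
P: hit
V: fault, frames (P L V)
L: hit
E: fault, frames (P L V E)
V: hit
L: hit
V: hit
X: fault, evict E, frames (P L V X)
P: hit
X: hit
A: fault, evict X, frames (P L V A)
L: hit
Hits: 8.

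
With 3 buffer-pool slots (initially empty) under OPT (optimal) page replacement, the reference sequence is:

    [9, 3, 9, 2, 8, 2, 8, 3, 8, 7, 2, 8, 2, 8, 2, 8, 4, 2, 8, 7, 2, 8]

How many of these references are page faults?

9: fault, frames [9]
3: fault, frames [9, 3]
9: hit
2: fault, frames [9, 3, 2]
8: fault, evict 9, frames [3, 2, 8]
2: hit
8: hit
3: hit
8: hit
7: fault, evict 3, frames [2, 8, 7]
2: hit
8: hit
2: hit
8: hit
2: hit
8: hit
4: fault, evict 7, frames [2, 8, 4]
2: hit
8: hit
7: fault, evict 4, frames [2, 8, 7]
2: hit
8: hit
Page faults: 7.

7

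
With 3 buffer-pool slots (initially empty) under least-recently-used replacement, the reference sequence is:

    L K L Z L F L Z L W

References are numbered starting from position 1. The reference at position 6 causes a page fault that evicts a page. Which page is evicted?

K

pos 1: L: fault, frames {L}
pos 2: K: fault, frames {L,K}
pos 3: L: hit
pos 4: Z: fault, frames {K,L,Z}
pos 5: L: hit
pos 6: F: fault, evict K, frames {Z,L,F}
At position 6, page K is evicted.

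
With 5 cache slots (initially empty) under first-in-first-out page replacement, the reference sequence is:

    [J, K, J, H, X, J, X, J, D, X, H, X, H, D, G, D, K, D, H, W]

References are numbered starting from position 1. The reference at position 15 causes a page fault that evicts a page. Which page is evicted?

J

pos 1: J -> fault, frames [J]
pos 2: K -> fault, frames [J, K]
pos 3: J -> hit
pos 4: H -> fault, frames [J, K, H]
pos 5: X -> fault, frames [J, K, H, X]
pos 6: J -> hit
pos 7: X -> hit
pos 8: J -> hit
pos 9: D -> fault, frames [J, K, H, X, D]
pos 10: X -> hit
pos 11: H -> hit
pos 12: X -> hit
pos 13: H -> hit
pos 14: D -> hit
pos 15: G -> fault, evict J, frames [K, H, X, D, G]
At position 15, page J is evicted.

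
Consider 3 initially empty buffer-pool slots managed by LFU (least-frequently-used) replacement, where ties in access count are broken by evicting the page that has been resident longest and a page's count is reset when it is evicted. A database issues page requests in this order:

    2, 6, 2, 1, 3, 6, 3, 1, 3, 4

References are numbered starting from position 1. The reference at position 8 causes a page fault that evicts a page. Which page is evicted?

6

pos 1: 2: fault, frames [2]
pos 2: 6: fault, frames [2, 6]
pos 3: 2: hit
pos 4: 1: fault, frames [2, 6, 1]
pos 5: 3: fault, evict 6, frames [2, 1, 3]
pos 6: 6: fault, evict 1, frames [2, 3, 6]
pos 7: 3: hit
pos 8: 1: fault, evict 6, frames [2, 3, 1]
At position 8, page 6 is evicted.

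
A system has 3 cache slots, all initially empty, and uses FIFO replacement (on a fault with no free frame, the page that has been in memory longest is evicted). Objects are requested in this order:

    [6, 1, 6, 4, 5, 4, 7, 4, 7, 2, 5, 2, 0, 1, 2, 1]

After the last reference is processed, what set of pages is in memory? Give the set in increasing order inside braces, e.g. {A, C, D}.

{0, 1, 2}

6: miss, frames [6]
1: miss, frames [6, 1]
6: hit
4: miss, frames [6, 1, 4]
5: miss, evict 6, frames [1, 4, 5]
4: hit
7: miss, evict 1, frames [4, 5, 7]
4: hit
7: hit
2: miss, evict 4, frames [5, 7, 2]
5: hit
2: hit
0: miss, evict 5, frames [7, 2, 0]
1: miss, evict 7, frames [2, 0, 1]
2: hit
1: hit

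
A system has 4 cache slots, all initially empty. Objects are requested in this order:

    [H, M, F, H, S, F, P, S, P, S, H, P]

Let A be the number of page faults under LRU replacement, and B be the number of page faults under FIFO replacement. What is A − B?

Under LRU: F F F . F . F . . . . . → 5 faults.
Under FIFO: F F F . F . F . . . F . → 6 faults.
A − B = 5 − 6 = -1.

-1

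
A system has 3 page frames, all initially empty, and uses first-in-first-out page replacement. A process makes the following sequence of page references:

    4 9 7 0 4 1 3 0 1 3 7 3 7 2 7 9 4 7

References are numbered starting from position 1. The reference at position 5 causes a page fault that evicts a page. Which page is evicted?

pos 1: 4 → fault, frames {4}
pos 2: 9 → fault, frames {4,9}
pos 3: 7 → fault, frames {4,9,7}
pos 4: 0 → fault, evict 4, frames {9,7,0}
pos 5: 4 → fault, evict 9, frames {7,0,4}
At position 5, page 9 is evicted.

9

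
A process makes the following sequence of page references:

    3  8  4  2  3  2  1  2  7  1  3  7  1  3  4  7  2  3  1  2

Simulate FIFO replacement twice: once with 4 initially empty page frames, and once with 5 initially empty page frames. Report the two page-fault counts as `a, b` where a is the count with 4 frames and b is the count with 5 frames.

4 frames: F F F F . . F . F . F . . . F . F . F . → 10 faults.
5 frames: F F F F . . F . F . F . . . . . . . . . → 7 faults.
7 < 10: adding a frame reduced faults, as is typical.

10, 7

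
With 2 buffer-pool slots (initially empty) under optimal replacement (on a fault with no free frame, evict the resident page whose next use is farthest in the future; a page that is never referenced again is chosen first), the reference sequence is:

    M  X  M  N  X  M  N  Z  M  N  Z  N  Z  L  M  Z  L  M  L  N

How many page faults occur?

10

M: miss, frames [M]
X: miss, frames [M, X]
M: hit
N: miss, evict M, frames [X, N]
X: hit
M: miss, evict X, frames [N, M]
N: hit
Z: miss, evict N, frames [M, Z]
M: hit
N: miss, evict M, frames [Z, N]
Z: hit
N: hit
Z: hit
L: miss, evict N, frames [Z, L]
M: miss, evict L, frames [Z, M]
Z: hit
L: miss, evict Z, frames [M, L]
M: hit
L: hit
N: miss, evict L, frames [M, N]
Page faults: 10.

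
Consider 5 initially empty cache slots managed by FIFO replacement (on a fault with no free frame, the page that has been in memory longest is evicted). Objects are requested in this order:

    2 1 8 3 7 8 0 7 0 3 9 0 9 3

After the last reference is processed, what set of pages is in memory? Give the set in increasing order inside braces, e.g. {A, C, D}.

2 → fault, frames [2]
1 → fault, frames [2, 1]
8 → fault, frames [2, 1, 8]
3 → fault, frames [2, 1, 8, 3]
7 → fault, frames [2, 1, 8, 3, 7]
8 → hit
0 → fault, evict 2, frames [1, 8, 3, 7, 0]
7 → hit
0 → hit
3 → hit
9 → fault, evict 1, frames [8, 3, 7, 0, 9]
0 → hit
9 → hit
3 → hit

{0, 3, 7, 8, 9}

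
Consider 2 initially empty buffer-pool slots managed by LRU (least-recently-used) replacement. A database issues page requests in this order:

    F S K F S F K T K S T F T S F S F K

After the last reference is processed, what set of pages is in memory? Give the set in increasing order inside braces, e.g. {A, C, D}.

{F, K}

F → fault, frames (F)
S → fault, frames (F S)
K → fault, evict F, frames (S K)
F → fault, evict S, frames (K F)
S → fault, evict K, frames (F S)
F → hit
K → fault, evict S, frames (F K)
T → fault, evict F, frames (K T)
K → hit
S → fault, evict T, frames (K S)
T → fault, evict K, frames (S T)
F → fault, evict S, frames (T F)
T → hit
S → fault, evict F, frames (T S)
F → fault, evict T, frames (S F)
S → hit
F → hit
K → fault, evict S, frames (F K)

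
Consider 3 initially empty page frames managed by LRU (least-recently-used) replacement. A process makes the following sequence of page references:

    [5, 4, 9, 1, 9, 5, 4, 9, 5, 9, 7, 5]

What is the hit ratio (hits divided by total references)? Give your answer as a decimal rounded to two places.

0.42

5: miss, frames [5]
4: miss, frames [5, 4]
9: miss, frames [5, 4, 9]
1: miss, evict 5, frames [4, 9, 1]
9: hit
5: miss, evict 4, frames [1, 9, 5]
4: miss, evict 1, frames [9, 5, 4]
9: hit
5: hit
9: hit
7: miss, evict 4, frames [5, 9, 7]
5: hit
Hits: 5 of 12 references → 5/12 = 0.4167.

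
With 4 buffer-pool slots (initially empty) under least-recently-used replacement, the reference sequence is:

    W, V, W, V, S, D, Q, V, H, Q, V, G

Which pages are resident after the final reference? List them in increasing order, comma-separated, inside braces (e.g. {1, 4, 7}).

W -> fault, frames (W)
V -> fault, frames (W V)
W -> hit
V -> hit
S -> fault, frames (W V S)
D -> fault, frames (W V S D)
Q -> fault, evict W, frames (V S D Q)
V -> hit
H -> fault, evict S, frames (D Q V H)
Q -> hit
V -> hit
G -> fault, evict D, frames (H Q V G)

{G, H, Q, V}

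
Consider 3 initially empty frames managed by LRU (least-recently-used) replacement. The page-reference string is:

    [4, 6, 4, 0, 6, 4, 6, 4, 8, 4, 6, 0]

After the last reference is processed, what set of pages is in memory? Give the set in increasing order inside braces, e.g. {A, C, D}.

{0, 4, 6}

4 → fault, frames (4)
6 → fault, frames (4 6)
4 → hit
0 → fault, frames (6 4 0)
6 → hit
4 → hit
6 → hit
4 → hit
8 → fault, evict 0, frames (6 4 8)
4 → hit
6 → hit
0 → fault, evict 8, frames (4 6 0)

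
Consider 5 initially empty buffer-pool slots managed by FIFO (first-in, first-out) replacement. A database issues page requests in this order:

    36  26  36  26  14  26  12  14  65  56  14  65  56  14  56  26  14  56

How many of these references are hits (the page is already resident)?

12

36 -> miss, frames {36}
26 -> miss, frames {36,26}
36 -> hit
26 -> hit
14 -> miss, frames {36,26,14}
26 -> hit
12 -> miss, frames {36,26,14,12}
14 -> hit
65 -> miss, frames {36,26,14,12,65}
56 -> miss, evict 36, frames {26,14,12,65,56}
14 -> hit
65 -> hit
56 -> hit
14 -> hit
56 -> hit
26 -> hit
14 -> hit
56 -> hit
Hits: 12.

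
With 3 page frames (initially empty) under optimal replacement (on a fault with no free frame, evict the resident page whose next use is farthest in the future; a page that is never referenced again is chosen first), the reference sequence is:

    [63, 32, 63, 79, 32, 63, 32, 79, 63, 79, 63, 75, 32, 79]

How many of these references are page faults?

4

63 → fault, frames [63]
32 → fault, frames [63, 32]
63 → hit
79 → fault, frames [63, 32, 79]
32 → hit
63 → hit
32 → hit
79 → hit
63 → hit
79 → hit
63 → hit
75 → fault, evict 63, frames [32, 79, 75]
32 → hit
79 → hit
Page faults: 4.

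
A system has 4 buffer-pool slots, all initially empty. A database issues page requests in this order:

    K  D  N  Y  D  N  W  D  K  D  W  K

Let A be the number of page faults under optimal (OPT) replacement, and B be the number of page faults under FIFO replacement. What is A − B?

-2

Under OPT: F F F F . . F . . . . . → 5 faults.
Under FIFO: F F F F . . F . F F . . → 7 faults.
A − B = 5 − 7 = -2.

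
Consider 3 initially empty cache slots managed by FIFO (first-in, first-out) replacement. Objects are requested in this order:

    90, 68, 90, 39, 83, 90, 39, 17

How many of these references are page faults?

90 → miss, frames {90}
68 → miss, frames {90,68}
90 → hit
39 → miss, frames {90,68,39}
83 → miss, evict 90, frames {68,39,83}
90 → miss, evict 68, frames {39,83,90}
39 → hit
17 → miss, evict 39, frames {83,90,17}
Page faults: 6.

6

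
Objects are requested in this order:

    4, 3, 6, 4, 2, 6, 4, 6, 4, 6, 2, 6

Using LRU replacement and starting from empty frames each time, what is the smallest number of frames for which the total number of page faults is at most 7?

3

f=1: 12 faults
f=2: 8 faults
f=3: 4 faults
f=4: 4 faults
Smallest f with faults ≤ 7 is 3.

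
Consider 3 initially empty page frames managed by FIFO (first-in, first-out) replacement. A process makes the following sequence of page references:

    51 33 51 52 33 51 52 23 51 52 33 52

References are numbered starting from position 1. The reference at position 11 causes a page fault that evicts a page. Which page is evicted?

52

pos 1: 51 → miss, frames {51}
pos 2: 33 → miss, frames {51,33}
pos 3: 51 → hit
pos 4: 52 → miss, frames {51,33,52}
pos 5: 33 → hit
pos 6: 51 → hit
pos 7: 52 → hit
pos 8: 23 → miss, evict 51, frames {33,52,23}
pos 9: 51 → miss, evict 33, frames {52,23,51}
pos 10: 52 → hit
pos 11: 33 → miss, evict 52, frames {23,51,33}
At position 11, page 52 is evicted.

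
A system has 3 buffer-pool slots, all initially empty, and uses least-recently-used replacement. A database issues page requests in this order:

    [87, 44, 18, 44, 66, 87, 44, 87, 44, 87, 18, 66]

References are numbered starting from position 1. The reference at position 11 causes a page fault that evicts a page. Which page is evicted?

pos 1: 87 → fault, frames [87]
pos 2: 44 → fault, frames [87, 44]
pos 3: 18 → fault, frames [87, 44, 18]
pos 4: 44 → hit
pos 5: 66 → fault, evict 87, frames [18, 44, 66]
pos 6: 87 → fault, evict 18, frames [44, 66, 87]
pos 7: 44 → hit
pos 8: 87 → hit
pos 9: 44 → hit
pos 10: 87 → hit
pos 11: 18 → fault, evict 66, frames [44, 87, 18]
At position 11, page 66 is evicted.

66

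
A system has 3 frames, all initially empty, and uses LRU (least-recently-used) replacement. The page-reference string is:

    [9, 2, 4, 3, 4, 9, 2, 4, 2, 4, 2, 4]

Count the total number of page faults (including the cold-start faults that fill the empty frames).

6

9 -> miss, frames [9]
2 -> miss, frames [9, 2]
4 -> miss, frames [9, 2, 4]
3 -> miss, evict 9, frames [2, 4, 3]
4 -> hit
9 -> miss, evict 2, frames [3, 4, 9]
2 -> miss, evict 3, frames [4, 9, 2]
4 -> hit
2 -> hit
4 -> hit
2 -> hit
4 -> hit
Page faults: 6.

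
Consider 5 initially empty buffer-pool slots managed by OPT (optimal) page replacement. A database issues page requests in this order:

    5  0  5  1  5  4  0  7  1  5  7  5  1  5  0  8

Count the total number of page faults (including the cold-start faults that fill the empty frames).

6

5 -> miss, frames {5}
0 -> miss, frames {5,0}
5 -> hit
1 -> miss, frames {5,0,1}
5 -> hit
4 -> miss, frames {5,0,1,4}
0 -> hit
7 -> miss, frames {5,0,1,4,7}
1 -> hit
5 -> hit
7 -> hit
5 -> hit
1 -> hit
5 -> hit
0 -> hit
8 -> miss, evict 7, frames {5,0,1,4,8}
Page faults: 6.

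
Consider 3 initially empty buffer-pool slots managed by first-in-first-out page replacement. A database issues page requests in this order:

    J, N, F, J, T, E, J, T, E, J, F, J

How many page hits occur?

5

J: fault, frames [J]
N: fault, frames [J, N]
F: fault, frames [J, N, F]
J: hit
T: fault, evict J, frames [N, F, T]
E: fault, evict N, frames [F, T, E]
J: fault, evict F, frames [T, E, J]
T: hit
E: hit
J: hit
F: fault, evict T, frames [E, J, F]
J: hit
Hits: 5.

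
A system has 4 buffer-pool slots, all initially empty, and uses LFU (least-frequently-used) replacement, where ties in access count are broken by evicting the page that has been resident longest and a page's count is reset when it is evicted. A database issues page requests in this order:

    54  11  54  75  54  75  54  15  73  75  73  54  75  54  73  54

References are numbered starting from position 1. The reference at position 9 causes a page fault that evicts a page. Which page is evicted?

11

pos 1: 54: miss, frames {54}
pos 2: 11: miss, frames {54,11}
pos 3: 54: hit
pos 4: 75: miss, frames {54,11,75}
pos 5: 54: hit
pos 6: 75: hit
pos 7: 54: hit
pos 8: 15: miss, frames {54,11,75,15}
pos 9: 73: miss, evict 11, frames {54,75,15,73}
At position 9, page 11 is evicted.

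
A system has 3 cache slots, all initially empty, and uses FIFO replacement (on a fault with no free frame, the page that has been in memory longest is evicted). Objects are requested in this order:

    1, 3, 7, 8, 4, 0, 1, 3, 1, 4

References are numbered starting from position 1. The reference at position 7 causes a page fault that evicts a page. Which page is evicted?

8

pos 1: 1: fault, frames {1}
pos 2: 3: fault, frames {1,3}
pos 3: 7: fault, frames {1,3,7}
pos 4: 8: fault, evict 1, frames {3,7,8}
pos 5: 4: fault, evict 3, frames {7,8,4}
pos 6: 0: fault, evict 7, frames {8,4,0}
pos 7: 1: fault, evict 8, frames {4,0,1}
At position 7, page 8 is evicted.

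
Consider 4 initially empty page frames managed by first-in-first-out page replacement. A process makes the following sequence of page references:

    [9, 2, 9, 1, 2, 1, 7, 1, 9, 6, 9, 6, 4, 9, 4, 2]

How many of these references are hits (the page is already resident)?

8

9: miss, frames {9}
2: miss, frames {9,2}
9: hit
1: miss, frames {9,2,1}
2: hit
1: hit
7: miss, frames {9,2,1,7}
1: hit
9: hit
6: miss, evict 9, frames {2,1,7,6}
9: miss, evict 2, frames {1,7,6,9}
6: hit
4: miss, evict 1, frames {7,6,9,4}
9: hit
4: hit
2: miss, evict 7, frames {6,9,4,2}
Hits: 8.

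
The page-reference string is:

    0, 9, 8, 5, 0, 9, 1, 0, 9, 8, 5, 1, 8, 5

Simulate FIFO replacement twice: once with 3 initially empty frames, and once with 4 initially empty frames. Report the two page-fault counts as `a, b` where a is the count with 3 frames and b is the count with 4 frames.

9, 10

3 frames: F F F F F F F . . F F . . . → 9 faults.
4 frames: F F F F . . F F F F F F . . → 10 faults.
10 > 9: adding a frame increased faults — Belady's anomaly.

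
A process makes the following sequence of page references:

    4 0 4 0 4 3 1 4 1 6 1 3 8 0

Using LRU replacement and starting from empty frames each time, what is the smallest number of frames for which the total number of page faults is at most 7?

4

f=1: 14 faults
f=2: 9 faults
f=3: 8 faults
f=4: 7 faults
f=5: 7 faults
f=6: 6 faults
Smallest f with faults ≤ 7 is 4.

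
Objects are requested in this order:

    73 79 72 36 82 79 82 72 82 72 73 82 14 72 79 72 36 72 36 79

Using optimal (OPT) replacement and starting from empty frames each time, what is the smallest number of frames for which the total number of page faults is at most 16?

2

f=1: 20 faults
f=2: 12 faults
f=3: 9 faults
f=4: 7 faults
f=5: 6 faults
f=6: 6 faults
Smallest f with faults ≤ 16 is 2.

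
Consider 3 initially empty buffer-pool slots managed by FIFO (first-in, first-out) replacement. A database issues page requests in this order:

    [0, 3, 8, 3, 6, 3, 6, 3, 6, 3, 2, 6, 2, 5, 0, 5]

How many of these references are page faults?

7

0: fault, frames (0)
3: fault, frames (0 3)
8: fault, frames (0 3 8)
3: hit
6: fault, evict 0, frames (3 8 6)
3: hit
6: hit
3: hit
6: hit
3: hit
2: fault, evict 3, frames (8 6 2)
6: hit
2: hit
5: fault, evict 8, frames (6 2 5)
0: fault, evict 6, frames (2 5 0)
5: hit
Page faults: 7.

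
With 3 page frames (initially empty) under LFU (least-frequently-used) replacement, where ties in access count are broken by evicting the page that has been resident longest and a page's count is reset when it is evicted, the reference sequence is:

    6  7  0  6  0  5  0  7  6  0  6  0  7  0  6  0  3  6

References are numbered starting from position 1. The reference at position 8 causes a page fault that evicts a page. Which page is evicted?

5

pos 1: 6: miss, frames {6}
pos 2: 7: miss, frames {6,7}
pos 3: 0: miss, frames {6,7,0}
pos 4: 6: hit
pos 5: 0: hit
pos 6: 5: miss, evict 7, frames {6,0,5}
pos 7: 0: hit
pos 8: 7: miss, evict 5, frames {6,0,7}
At position 8, page 5 is evicted.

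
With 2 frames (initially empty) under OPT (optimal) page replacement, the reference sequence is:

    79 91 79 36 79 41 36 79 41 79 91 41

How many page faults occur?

6

79 -> fault, frames [79]
91 -> fault, frames [79, 91]
79 -> hit
36 -> fault, evict 91, frames [79, 36]
79 -> hit
41 -> fault, evict 79, frames [36, 41]
36 -> hit
79 -> fault, evict 36, frames [41, 79]
41 -> hit
79 -> hit
91 -> fault, evict 79, frames [41, 91]
41 -> hit
Page faults: 6.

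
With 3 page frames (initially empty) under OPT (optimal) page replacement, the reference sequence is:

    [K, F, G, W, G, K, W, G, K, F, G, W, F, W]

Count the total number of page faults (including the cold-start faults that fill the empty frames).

5

K: miss, frames {K}
F: miss, frames {K,F}
G: miss, frames {K,F,G}
W: miss, evict F, frames {K,G,W}
G: hit
K: hit
W: hit
G: hit
K: hit
F: miss, evict K, frames {G,W,F}
G: hit
W: hit
F: hit
W: hit
Page faults: 5.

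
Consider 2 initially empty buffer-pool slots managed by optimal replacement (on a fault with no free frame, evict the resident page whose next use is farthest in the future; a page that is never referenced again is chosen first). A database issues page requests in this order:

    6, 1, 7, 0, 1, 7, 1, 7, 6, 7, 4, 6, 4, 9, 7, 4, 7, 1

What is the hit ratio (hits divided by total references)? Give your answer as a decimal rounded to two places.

6: fault, frames (6)
1: fault, frames (6 1)
7: fault, evict 6, frames (1 7)
0: fault, evict 7, frames (1 0)
1: hit
7: fault, evict 0, frames (1 7)
1: hit
7: hit
6: fault, evict 1, frames (7 6)
7: hit
4: fault, evict 7, frames (6 4)
6: hit
4: hit
9: fault, evict 6, frames (4 9)
7: fault, evict 9, frames (4 7)
4: hit
7: hit
1: fault, evict 7, frames (4 1)
Hits: 8 of 18 references → 8/18 = 0.4444.

0.44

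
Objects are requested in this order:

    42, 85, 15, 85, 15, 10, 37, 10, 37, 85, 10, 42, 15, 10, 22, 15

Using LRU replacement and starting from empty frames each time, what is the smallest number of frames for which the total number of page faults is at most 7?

5

f=1: 16 faults
f=2: 12 faults
f=3: 9 faults
f=4: 8 faults
f=5: 6 faults
f=6: 6 faults
Smallest f with faults ≤ 7 is 5.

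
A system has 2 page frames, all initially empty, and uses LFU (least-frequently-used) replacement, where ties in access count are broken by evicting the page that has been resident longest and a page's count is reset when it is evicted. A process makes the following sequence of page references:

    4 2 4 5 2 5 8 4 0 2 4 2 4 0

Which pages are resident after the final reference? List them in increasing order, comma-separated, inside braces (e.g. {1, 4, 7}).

{0, 4}

4: fault, frames {4}
2: fault, frames {4,2}
4: hit
5: fault, evict 2, frames {4,5}
2: fault, evict 5, frames {4,2}
5: fault, evict 2, frames {4,5}
8: fault, evict 5, frames {4,8}
4: hit
0: fault, evict 8, frames {4,0}
2: fault, evict 0, frames {4,2}
4: hit
2: hit
4: hit
0: fault, evict 2, frames {4,0}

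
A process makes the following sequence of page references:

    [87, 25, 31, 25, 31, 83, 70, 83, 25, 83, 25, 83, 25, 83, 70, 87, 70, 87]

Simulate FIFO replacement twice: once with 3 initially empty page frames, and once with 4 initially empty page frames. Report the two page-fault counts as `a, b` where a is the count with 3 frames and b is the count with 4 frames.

3 frames: F F F . . F F . F . . . . . . F . . → 7 faults.
4 frames: F F F . . F F . . . . . . . . F . . → 6 faults.
6 < 7: adding a frame reduced faults, as is typical.

7, 6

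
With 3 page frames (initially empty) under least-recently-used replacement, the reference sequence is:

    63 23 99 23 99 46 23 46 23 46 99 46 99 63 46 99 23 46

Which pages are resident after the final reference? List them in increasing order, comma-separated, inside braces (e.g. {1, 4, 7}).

{23, 46, 99}

63 -> fault, frames [63]
23 -> fault, frames [63, 23]
99 -> fault, frames [63, 23, 99]
23 -> hit
99 -> hit
46 -> fault, evict 63, frames [23, 99, 46]
23 -> hit
46 -> hit
23 -> hit
46 -> hit
99 -> hit
46 -> hit
99 -> hit
63 -> fault, evict 23, frames [46, 99, 63]
46 -> hit
99 -> hit
23 -> fault, evict 63, frames [46, 99, 23]
46 -> hit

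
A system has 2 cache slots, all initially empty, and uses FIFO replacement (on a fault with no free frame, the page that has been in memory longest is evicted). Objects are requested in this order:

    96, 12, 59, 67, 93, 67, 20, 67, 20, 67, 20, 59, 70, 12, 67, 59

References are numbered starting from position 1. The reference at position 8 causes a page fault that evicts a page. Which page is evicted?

pos 1: 96 -> miss, frames (96)
pos 2: 12 -> miss, frames (96 12)
pos 3: 59 -> miss, evict 96, frames (12 59)
pos 4: 67 -> miss, evict 12, frames (59 67)
pos 5: 93 -> miss, evict 59, frames (67 93)
pos 6: 67 -> hit
pos 7: 20 -> miss, evict 67, frames (93 20)
pos 8: 67 -> miss, evict 93, frames (20 67)
At position 8, page 93 is evicted.

93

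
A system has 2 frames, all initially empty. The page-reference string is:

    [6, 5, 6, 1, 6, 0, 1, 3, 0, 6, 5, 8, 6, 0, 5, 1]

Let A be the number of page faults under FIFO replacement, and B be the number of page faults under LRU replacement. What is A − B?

1

Under FIFO: F F . F F F F F F F F F F F F F → 15 faults.
Under LRU: F F . F . F F F F F F F F F F F → 14 faults.
A − B = 15 − 14 = 1.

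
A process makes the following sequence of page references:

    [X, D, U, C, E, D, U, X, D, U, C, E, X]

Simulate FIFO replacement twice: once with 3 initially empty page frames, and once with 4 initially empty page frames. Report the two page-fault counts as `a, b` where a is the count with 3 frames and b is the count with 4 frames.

3 frames: F F F F F F F F . . F F . → 10 faults.
4 frames: F F F F F . . F F F F F F → 11 faults.
11 > 10: adding a frame increased faults — Belady's anomaly.

10, 11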